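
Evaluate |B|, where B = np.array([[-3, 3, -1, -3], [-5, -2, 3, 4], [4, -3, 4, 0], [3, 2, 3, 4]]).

Expand along row 3 (it has 1 zero):
  + (4) · M_31   where M_31 = det([3 -1 -3; -2 3 4; 2 3 4]) = 20
  − (-3) · M_32   where M_32 = det([-3 -1 -3; -5 3 4; 3 3 4]) = 40
  + (4) · M_33   where M_33 = det([-3 3 -3; -5 -2 4; 3 2 4]) = 156
det = (+1)·(4)·(20) + (-1)·(-3)·(40) + (+1)·(4)·(156) = 824

det(B) = 824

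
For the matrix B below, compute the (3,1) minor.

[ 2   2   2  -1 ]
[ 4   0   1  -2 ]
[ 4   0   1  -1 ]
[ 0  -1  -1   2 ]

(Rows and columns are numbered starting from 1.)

3

Delete row 3 and column 1; the remaining 3×3 submatrix is [2 2 -1; 0 1 -2; -1 -1 2].
Its determinant is 3.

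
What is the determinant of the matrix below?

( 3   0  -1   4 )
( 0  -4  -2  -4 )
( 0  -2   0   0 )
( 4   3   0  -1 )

Expand along row 3 (it has 3 zeros):
  − (-2) · M_32   where M_32 = det([3 -1 4; 0 -2 -4; 4 0 -1]) = 54
det = (-1)·(-2)·(54) = 108

108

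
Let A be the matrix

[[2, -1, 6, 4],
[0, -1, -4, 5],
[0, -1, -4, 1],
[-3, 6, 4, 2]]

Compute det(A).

Expand along column 1 (it has 2 zeros):
  + (2) · M_11   where M_11 = det([-1 -4 5; -1 -4 1; 6 4 2]) = 80
  − (-3) · M_41   where M_41 = det([-1 6 4; -1 -4 5; -1 -4 1]) = -40
det = (+1)·(2)·(80) + (-1)·(-3)·(-40) = 40

det(A) = 40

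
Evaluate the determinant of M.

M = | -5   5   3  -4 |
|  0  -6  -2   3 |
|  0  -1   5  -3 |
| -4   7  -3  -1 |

|M| = -80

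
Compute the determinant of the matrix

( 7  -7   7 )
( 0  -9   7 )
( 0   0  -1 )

The determinant is 63.

The matrix is upper triangular, so the determinant is the product of the diagonal entries:
det = (7) · (-9) · (-1) = 63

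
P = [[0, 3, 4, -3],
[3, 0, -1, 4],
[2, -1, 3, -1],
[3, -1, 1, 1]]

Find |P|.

The determinant is 40.

Expand along row 1 (it has 1 zero):
  − (3) · M_12   where M_12 = det([3 -1 4; 2 3 -1; 3 1 1]) = -11
  + (4) · M_13   where M_13 = det([3 0 4; 2 -1 -1; 3 -1 1]) = -2
  − (-3) · M_14   where M_14 = det([3 0 -1; 2 -1 3; 3 -1 1]) = 5
det = (-1)·(3)·(-11) + (+1)·(4)·(-2) + (-1)·(-3)·(5) = 40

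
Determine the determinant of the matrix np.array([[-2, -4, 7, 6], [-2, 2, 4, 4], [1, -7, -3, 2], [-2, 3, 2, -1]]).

The determinant is -260.

Expand along row 1:
  + (-2) · M_11   where M_11 = det([2 4 4; -7 -3 2; 3 2 -1]) = -26
  − (-4) · M_12   where M_12 = det([-2 4 4; 1 -3 2; -2 2 -1]) = -26
  + (7) · M_13   where M_13 = det([-2 2 4; 1 -7 2; -2 3 -1]) = -52
  − (6) · M_14   where M_14 = det([-2 2 4; 1 -7 -3; -2 3 2]) = -26
det = (+1)·(-2)·(-26) + (-1)·(-4)·(-26) + (+1)·(7)·(-52) + (-1)·(6)·(-26) = -260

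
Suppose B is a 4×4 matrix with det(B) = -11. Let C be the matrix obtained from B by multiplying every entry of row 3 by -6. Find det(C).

66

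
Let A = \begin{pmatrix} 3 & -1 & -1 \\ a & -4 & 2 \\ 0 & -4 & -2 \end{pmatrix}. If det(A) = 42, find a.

Expanding along the row containing a, det(A) is linear in a: det(A) = (2)·a + (48).
Set (2)·a + (48) = 42  ⇒  (2)·a = -6  ⇒  a = -3.

-3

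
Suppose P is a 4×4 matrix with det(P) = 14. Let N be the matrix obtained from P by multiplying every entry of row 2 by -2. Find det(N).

det(N) = -28

Scaling one row by -2 multiplies the determinant by -2.
det(N) = (-2)·(14) = -28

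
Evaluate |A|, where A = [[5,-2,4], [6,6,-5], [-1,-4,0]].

det(A) = -182

Expand along column 3:
  + 4 · |6 6; -1 -4| = 4·(-24 − (-6)) = -72
  − (-5) · |5 -2; -1 -4| = −(-5)·(-20 − 2) = -110
Sum: (-72) + (-110) = -182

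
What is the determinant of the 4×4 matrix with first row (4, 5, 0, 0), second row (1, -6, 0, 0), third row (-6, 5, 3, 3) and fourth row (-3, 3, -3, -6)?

The matrix is block lower-triangular with a 2×2 block and a 2×2 block on the diagonal, so its determinant equals the product of the determinants of the diagonal blocks.
det of the 2×2 block = -29
det of the 2×2 block = -9
det = (-29)·(-9) = 261

261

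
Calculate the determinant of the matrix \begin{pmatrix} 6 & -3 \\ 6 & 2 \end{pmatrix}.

30

det = 6·2 − (-3)·6 = 12 − (-18) = 30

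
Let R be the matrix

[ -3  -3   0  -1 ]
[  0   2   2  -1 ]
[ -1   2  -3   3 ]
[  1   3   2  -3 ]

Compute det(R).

The determinant is -84.

Expand along row 1 (it has 1 zero):
  + (-3) · M_11   where M_11 = det([2 2 -1; 2 -3 3; 3 2 -3]) = 23
  − (-3) · M_12   where M_12 = det([0 2 -1; -1 -3 3; 1 2 -3]) = -1
  − (-1) · M_14   where M_14 = det([0 2 2; -1 2 -3; 1 3 2]) = -12
det = (+1)·(-3)·(23) + (-1)·(-3)·(-1) + (-1)·(-1)·(-12) = -84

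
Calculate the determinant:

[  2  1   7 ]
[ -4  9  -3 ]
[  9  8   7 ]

-616

Expand along column 1:
  + 2 · |9 -3; 8 7| = 2·(63 − (-24)) = 174
  − (-4) · |1 7; 8 7| = −(-4)·(7 − 56) = -196
  + 9 · |1 7; 9 -3| = 9·(-3 − 63) = -594
Sum: (174) + (-196) + (-594) = -616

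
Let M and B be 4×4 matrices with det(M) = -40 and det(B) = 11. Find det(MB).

|MB| = -440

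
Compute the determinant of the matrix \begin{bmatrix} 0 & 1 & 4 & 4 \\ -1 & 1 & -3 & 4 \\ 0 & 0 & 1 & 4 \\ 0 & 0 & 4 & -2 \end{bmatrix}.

-18

The matrix is block upper-triangular with a 2×2 block and a 2×2 block on the diagonal, so its determinant equals the product of the determinants of the diagonal blocks.
det of the 2×2 block = 1
det of the 2×2 block = -18
det = (1)·(-18) = -18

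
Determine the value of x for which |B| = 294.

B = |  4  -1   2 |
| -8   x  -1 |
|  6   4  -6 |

Expanding along the column containing x, det(B) is linear in x: det(B) = (-36)·x + (6).
Set (-36)·x + (6) = 294  ⇒  (-36)·x = 288  ⇒  x = -8.

x = -8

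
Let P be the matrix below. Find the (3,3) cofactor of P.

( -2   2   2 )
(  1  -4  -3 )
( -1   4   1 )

The cofactor is 6.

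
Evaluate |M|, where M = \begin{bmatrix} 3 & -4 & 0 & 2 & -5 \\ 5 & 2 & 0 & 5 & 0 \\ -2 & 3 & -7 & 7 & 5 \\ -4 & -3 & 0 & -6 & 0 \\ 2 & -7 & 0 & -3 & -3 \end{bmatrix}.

Expand along column 3 (it has 4 zeros):
  + (-7) · M_33   where M_33 = det([3 -4 2 -5; 5 2 5 0; -4 -3 -6 0; 2 -7 -3 -3]) = -80
det = (+1)·(-7)·(-80) = 560

560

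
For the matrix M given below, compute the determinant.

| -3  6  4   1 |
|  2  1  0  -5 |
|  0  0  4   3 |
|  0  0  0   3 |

M is block upper-triangular with a 2×2 block and a 2×2 block on the diagonal, so its determinant equals the product of the determinants of the diagonal blocks.
det of the 2×2 block = -15
det of the 2×2 block = 12
det = (-15)·(12) = -180

The determinant is -180.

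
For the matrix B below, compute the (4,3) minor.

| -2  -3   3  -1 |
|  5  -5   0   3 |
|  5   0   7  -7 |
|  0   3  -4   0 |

Delete row 4 and column 3; the remaining 3×3 submatrix is [-2 -3 -1; 5 -5 3; 5 0 -7].
Its determinant is -245.

-245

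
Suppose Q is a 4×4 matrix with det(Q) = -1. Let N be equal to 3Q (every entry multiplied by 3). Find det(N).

-81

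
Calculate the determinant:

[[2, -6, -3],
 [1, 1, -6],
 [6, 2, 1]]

260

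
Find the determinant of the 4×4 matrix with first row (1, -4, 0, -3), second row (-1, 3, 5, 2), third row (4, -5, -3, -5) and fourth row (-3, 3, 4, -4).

Expand along row 1 (it has 1 zero):
  + (1) · M_11   where M_11 = det([3 5 2; -5 -3 -5; 3 4 -4]) = -101
  − (-4) · M_12   where M_12 = det([-1 5 2; 4 -3 -5; -3 4 -4]) = 137
  − (-3) · M_14   where M_14 = det([-1 3 5; 4 -5 -3; -3 3 4]) = -25
det = (+1)·(1)·(-101) + (-1)·(-4)·(137) + (-1)·(-3)·(-25) = 372

372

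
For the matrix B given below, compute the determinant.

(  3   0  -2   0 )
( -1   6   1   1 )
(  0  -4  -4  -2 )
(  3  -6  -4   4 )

Expand along row 1 (it has 2 zeros):
  + (3) · M_11   where M_11 = det([6 1 1; -4 -4 -2; -6 -4 4]) = -124
  + (-2) · M_13   where M_13 = det([-1 6 1; 0 -4 -2; 3 -6 4]) = 4
det = (+1)·(3)·(-124) + (+1)·(-2)·(4) = -380

-380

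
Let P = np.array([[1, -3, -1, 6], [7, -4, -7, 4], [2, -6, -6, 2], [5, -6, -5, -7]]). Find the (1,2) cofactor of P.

-276

Delete row 1 and column 2; the remaining 3×3 submatrix is [7 -7 4; 2 -6 2; 5 -5 -7].
Its determinant is 276.
The cofactor carries sign (−1)^(1+2) = −1, so C_{1,2} = −(276) = -276.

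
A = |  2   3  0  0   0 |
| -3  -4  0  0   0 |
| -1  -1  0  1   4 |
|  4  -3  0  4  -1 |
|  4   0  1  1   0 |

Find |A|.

-17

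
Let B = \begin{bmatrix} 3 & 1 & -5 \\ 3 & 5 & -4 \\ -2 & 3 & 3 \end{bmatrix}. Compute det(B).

|B| = -15

Expand along row 1:
  + 3 · |5 -4; 3 3| = 3·(15 − (-12)) = 81
  − 1 · |3 -4; -2 3| = −1·(9 − 8) = -1
  + (-5) · |3 5; -2 3| = (-5)·(9 − (-10)) = -95
Sum: (81) + (-1) + (-95) = -15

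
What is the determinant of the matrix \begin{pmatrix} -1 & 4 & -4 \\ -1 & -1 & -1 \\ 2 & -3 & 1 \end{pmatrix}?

-20

Expand along column 1:
  + (-1) · |-1 -1; -3 1| = (-1)·(-1 − 3) = 4
  − (-1) · |4 -4; -3 1| = −(-1)·(4 − 12) = -8
  + 2 · |4 -4; -1 -1| = 2·(-4 − 4) = -16
Sum: (4) + (-8) + (-16) = -20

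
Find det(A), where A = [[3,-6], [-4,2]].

The determinant is -18.

det(A) = 3·2 − (-6)·(-4) = 6 − 24 = -18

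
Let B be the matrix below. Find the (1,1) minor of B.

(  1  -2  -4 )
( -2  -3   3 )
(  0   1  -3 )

Delete row 1 and column 1; the remaining 2×2 submatrix is [-3 3; 1 -3].
Its determinant is (-3)·(-3) − 3·1 = 6.

6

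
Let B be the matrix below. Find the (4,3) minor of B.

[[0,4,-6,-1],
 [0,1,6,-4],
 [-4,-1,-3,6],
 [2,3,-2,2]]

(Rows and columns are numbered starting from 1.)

The minor is 60.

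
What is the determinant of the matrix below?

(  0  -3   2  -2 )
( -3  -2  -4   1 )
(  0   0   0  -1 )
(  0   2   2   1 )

-30

Expand along row 3 (it has 3 zeros):
  − (-1) · M_34   where M_34 = det([0 -3 2; -3 -2 -4; 0 2 2]) = -30
det = (-1)·(-1)·(-30) = -30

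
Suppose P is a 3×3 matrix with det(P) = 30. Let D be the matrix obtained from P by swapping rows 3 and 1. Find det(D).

-30

Swapping two rows multiplies the determinant by −1.
det(D) = (-1)·(30) = -30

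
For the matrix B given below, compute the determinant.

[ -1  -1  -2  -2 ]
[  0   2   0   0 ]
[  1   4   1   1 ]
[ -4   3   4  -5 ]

The determinant is -18.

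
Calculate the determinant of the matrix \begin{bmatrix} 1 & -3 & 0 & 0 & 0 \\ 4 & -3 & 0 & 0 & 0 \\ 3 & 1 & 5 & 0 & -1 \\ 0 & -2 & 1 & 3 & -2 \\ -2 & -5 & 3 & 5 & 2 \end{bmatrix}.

The matrix is block lower-triangular with a 2×2 block and a 3×3 block on the diagonal, so its determinant equals the product of the determinants of the diagonal blocks.
det of the 2×2 block = 9
det of the 3×3 block = 84
det = (9)·(84) = 756

756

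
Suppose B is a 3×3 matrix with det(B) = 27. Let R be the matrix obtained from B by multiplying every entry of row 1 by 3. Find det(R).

Scaling one row by 3 multiplies the determinant by 3.
det(R) = (3)·(27) = 81

The determinant is 81.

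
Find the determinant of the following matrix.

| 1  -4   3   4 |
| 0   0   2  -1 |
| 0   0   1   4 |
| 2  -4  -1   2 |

The determinant is 36.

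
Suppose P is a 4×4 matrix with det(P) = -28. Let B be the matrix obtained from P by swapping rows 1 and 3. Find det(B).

Swapping two rows multiplies the determinant by −1.
det(B) = (-1)·(-28) = 28

det(B) = 28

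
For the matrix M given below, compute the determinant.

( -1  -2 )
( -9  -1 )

det(M) = (-1)·(-1) − (-2)·(-9) = 1 − 18 = -17

|M| = -17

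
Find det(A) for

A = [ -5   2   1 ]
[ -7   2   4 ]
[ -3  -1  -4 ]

Expand along row 1:
  + (-5) · |2 4; -1 -4| = (-5)·(-8 − (-4)) = 20
  − 2 · |-7 4; -3 -4| = −2·(28 − (-12)) = -80
  + 1 · |-7 2; -3 -1| = 1·(7 − (-6)) = 13
Sum: (20) + (-80) + (13) = -47

det(A) = -47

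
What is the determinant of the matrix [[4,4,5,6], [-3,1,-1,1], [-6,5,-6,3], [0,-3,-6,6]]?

-1179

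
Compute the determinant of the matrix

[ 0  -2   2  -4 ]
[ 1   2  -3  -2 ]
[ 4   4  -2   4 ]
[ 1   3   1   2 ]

-176

Expand along row 1 (it has 1 zero):
  − (-2) · M_12   where M_12 = det([1 -3 -2; 4 -2 4; 1 1 2]) = -8
  + (2) · M_13   where M_13 = det([1 2 -2; 4 4 4; 1 3 2]) = -28
  − (-4) · M_14   where M_14 = det([1 2 -3; 4 4 -2; 1 3 1]) = -26
det = (-1)·(-2)·(-8) + (+1)·(2)·(-28) + (-1)·(-4)·(-26) = -176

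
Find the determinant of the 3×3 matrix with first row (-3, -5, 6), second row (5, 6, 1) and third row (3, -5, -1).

Expand along row 1:
  + (-3) · |6 1; -5 -1| = (-3)·(-6 − (-5)) = 3
  − (-5) · |5 1; 3 -1| = −(-5)·(-5 − 3) = -40
  + 6 · |5 6; 3 -5| = 6·(-25 − 18) = -258
Sum: (3) + (-40) + (-258) = -295

The determinant is -295.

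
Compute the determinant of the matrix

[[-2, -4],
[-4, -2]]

-12

det = (-2)·(-2) − (-4)·(-4) = 4 − 16 = -12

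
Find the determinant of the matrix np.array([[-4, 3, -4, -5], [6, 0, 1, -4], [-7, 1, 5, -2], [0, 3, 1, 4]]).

-1849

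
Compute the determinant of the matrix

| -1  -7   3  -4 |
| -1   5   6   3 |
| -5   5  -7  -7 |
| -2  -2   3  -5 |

-792

Expand along row 1:
  + (-1) · M_11   where M_11 = det([5 6 3; 5 -7 -7; -2 3 -5]) = 517
  − (-7) · M_12   where M_12 = det([-1 6 3; -5 -7 -7; -2 3 -5]) = -209
  + (3) · M_13   where M_13 = det([-1 5 3; -5 5 -7; -2 -2 -5]) = 44
  − (-4) · M_14   where M_14 = det([-1 5 6; -5 5 -7; -2 -2 3]) = 264
det = (+1)·(-1)·(517) + (-1)·(-7)·(-209) + (+1)·(3)·(44) + (-1)·(-4)·(264) = -792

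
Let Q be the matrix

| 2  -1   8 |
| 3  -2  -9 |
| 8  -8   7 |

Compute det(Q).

det(Q) = -143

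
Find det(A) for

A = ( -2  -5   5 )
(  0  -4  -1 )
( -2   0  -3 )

det(A) = -74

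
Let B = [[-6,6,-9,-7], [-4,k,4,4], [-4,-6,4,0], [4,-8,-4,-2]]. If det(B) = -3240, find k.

-5

Expanding along the row containing k, det(B) is linear in k: det(B) = (120)·k + (-2640).
Set (120)·k + (-2640) = -3240  ⇒  (120)·k = -600  ⇒  k = -5.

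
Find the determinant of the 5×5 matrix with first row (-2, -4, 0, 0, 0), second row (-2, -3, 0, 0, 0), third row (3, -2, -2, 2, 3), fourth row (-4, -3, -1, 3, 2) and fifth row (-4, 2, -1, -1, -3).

The matrix is block lower-triangular with a 2×2 block and a 3×3 block on the diagonal, so its determinant equals the product of the determinants of the diagonal blocks.
det of the 2×2 block = -2
det of the 3×3 block = 16
det = (-2)·(16) = -32

-32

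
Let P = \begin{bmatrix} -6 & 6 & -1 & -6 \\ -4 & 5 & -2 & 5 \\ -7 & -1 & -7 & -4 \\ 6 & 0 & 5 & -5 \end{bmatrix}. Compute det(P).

Expand along row 4 (it has 1 zero):
  − (6) · M_41   where M_41 = det([6 -1 -6; 5 -2 5; -1 -7 -4]) = 465
  − (5) · M_43   where M_43 = det([-6 6 -6; -4 5 5; -7 -1 -4]) = -450
  + (-5) · M_44   where M_44 = det([-6 6 -1; -4 5 -2; -7 -1 -7]) = 99
det = (-1)·(6)·(465) + (-1)·(5)·(-450) + (+1)·(-5)·(99) = -1035

The determinant is -1035.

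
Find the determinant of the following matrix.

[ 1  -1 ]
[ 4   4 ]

8

det = 1·4 − (-1)·4 = 4 − (-4) = 8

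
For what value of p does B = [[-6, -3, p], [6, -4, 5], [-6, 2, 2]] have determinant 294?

-5

Expanding along the column containing p, det(B) is linear in p: det(B) = (-12)·p + (234).
Set (-12)·p + (234) = 294  ⇒  (-12)·p = 60  ⇒  p = -5.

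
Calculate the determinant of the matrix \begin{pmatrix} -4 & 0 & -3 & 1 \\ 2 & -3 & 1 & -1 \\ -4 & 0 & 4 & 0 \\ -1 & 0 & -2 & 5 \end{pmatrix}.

384

Expand along column 2 (it has 3 zeros):
  + (-3) · M_22   where M_22 = det([-4 -3 1; -4 4 0; -1 -2 5]) = -128
det = (+1)·(-3)·(-128) = 384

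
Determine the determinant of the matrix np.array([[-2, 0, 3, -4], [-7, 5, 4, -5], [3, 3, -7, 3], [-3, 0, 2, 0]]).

126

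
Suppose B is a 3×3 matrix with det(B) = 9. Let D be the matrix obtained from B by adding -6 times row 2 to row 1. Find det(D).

9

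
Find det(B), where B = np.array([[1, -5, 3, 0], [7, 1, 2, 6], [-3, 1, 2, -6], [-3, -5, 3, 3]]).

Expand along row 1 (it has 1 zero):
  + (1) · M_11   where M_11 = det([1 2 6; 1 2 -6; -5 3 3]) = 156
  − (-5) · M_12   where M_12 = det([7 2 6; -3 2 -6; -3 3 3]) = 204
  + (3) · M_13   where M_13 = det([7 1 6; -3 1 -6; -3 -5 3]) = -54
det = (+1)·(1)·(156) + (-1)·(-5)·(204) + (+1)·(3)·(-54) = 1014

The determinant is 1014.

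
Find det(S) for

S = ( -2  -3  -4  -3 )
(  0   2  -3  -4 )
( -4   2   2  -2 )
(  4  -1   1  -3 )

det(S) = 624

Expand along row 2 (it has 1 zero):
  + (2) · M_22   where M_22 = det([-2 -4 -3; -4 2 -2; 4 1 -3]) = 124
  − (-3) · M_23   where M_23 = det([-2 -3 -3; -4 2 -2; 4 -1 -3]) = 88
  + (-4) · M_24   where M_24 = det([-2 -3 -4; -4 2 2; 4 -1 1]) = -28
det = (+1)·(2)·(124) + (-1)·(-3)·(88) + (+1)·(-4)·(-28) = 624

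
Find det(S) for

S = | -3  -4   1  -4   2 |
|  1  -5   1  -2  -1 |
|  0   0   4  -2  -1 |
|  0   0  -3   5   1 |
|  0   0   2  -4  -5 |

S is block upper-triangular with a 2×2 block and a 3×3 block on the diagonal, so its determinant equals the product of the determinants of the diagonal blocks.
det of the 2×2 block = 19
det of the 3×3 block = -60
det = (19)·(-60) = -1140

The determinant is -1140.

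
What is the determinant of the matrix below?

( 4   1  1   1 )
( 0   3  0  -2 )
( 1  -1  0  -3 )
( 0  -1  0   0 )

Expand along row 4 (it has 3 zeros):
  + (-1) · M_42   where M_42 = det([4 1 1; 0 0 -2; 1 0 -3]) = -2
det = (+1)·(-1)·(-2) = 2

2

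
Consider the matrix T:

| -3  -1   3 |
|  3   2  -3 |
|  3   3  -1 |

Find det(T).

Expand along row 1:
  + (-3) · |2 -3; 3 -1| = (-3)·(-2 − (-9)) = -21
  − (-1) · |3 -3; 3 -1| = −(-1)·(-3 − (-9)) = 6
  + 3 · |3 2; 3 3| = 3·(9 − 6) = 9
Sum: (-21) + (6) + (9) = -6

-6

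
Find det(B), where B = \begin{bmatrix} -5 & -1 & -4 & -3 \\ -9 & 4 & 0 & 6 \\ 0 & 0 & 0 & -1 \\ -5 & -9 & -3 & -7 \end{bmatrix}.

Expand along row 3 (it has 3 zeros):
  − (-1) · M_34   where M_34 = det([-5 -1 -4; -9 4 0; -5 -9 -3]) = -317
det = (-1)·(-1)·(-317) = -317

The determinant is -317.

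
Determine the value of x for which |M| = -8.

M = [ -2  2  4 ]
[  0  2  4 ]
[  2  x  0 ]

-1

Expanding along the column containing x, det(M) is linear in x: det(M) = (8)·x + (0).
Set (8)·x + (0) = -8  ⇒  (8)·x = -8  ⇒  x = -1.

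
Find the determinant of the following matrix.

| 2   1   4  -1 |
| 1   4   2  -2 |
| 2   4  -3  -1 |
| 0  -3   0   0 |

Expand along row 4 (it has 3 zeros):
  + (-3) · M_42   where M_42 = det([2 4 -1; 1 2 -2; 2 -3 -1]) = -21
det = (+1)·(-3)·(-21) = 63

63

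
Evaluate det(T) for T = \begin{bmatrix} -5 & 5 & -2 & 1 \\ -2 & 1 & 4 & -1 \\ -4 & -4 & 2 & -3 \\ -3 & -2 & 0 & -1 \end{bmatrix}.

Expand along row 4 (it has 1 zero):
  − (-3) · M_41   where M_41 = det([5 -2 1; 1 4 -1; -4 2 -3]) = -46
  + (-2) · M_42   where M_42 = det([-5 -2 1; -2 4 -1; -4 2 -3]) = 66
  + (-1) · M_44   where M_44 = det([-5 5 -2; -2 1 4; -4 -4 2]) = -174
det = (-1)·(-3)·(-46) + (+1)·(-2)·(66) + (+1)·(-1)·(-174) = -96

det(T) = -96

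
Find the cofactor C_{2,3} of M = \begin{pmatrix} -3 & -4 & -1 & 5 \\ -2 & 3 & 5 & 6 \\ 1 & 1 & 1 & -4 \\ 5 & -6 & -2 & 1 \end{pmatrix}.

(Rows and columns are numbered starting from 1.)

The cofactor is -98.

Delete row 2 and column 3; the remaining 3×3 submatrix is [-3 -4 5; 1 1 -4; 5 -6 1].
Its determinant is 98.
The cofactor carries sign (−1)^(2+3) = −1, so C_{2,3} = −(98) = -98.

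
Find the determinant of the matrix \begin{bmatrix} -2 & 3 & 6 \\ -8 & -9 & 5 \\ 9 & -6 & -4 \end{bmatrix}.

Expand along row 1:
  + (-2) · |-9 5; -6 -4| = (-2)·(36 − (-30)) = -132
  − 3 · |-8 5; 9 -4| = −3·(32 − 45) = 39
  + 6 · |-8 -9; 9 -6| = 6·(48 − (-81)) = 774
Sum: (-132) + (39) + (774) = 681

681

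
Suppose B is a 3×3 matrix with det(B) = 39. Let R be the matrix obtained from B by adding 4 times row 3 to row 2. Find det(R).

39

Adding a multiple of one row to another leaves the determinant unchanged.
det(R) = (1)·(39) = 39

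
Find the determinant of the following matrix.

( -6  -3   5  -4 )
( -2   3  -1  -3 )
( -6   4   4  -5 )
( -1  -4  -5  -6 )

222

Expand along row 1:
  + (-6) · M_11   where M_11 = det([3 -1 -3; 4 4 -5; -4 -5 -6]) = -179
  − (-3) · M_12   where M_12 = det([-2 -1 -3; -6 4 -5; -1 -5 -6]) = 27
  + (5) · M_13   where M_13 = det([-2 3 -3; -6 4 -5; -1 -4 -6]) = -89
  − (-4) · M_14   where M_14 = det([-2 3 -1; -6 4 4; -1 -4 -5]) = -122
det = (+1)·(-6)·(-179) + (-1)·(-3)·(27) + (+1)·(5)·(-89) + (-1)·(-4)·(-122) = 222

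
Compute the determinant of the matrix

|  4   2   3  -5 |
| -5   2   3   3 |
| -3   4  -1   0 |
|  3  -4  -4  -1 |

Expand along row 3 (it has 1 zero):
  + (-3) · M_31   where M_31 = det([2 3 -5; 2 3 3; -4 -4 -1]) = -32
  − (4) · M_32   where M_32 = det([4 3 -5; -5 3 3; 3 -4 -1]) = -7
  + (-1) · M_33   where M_33 = det([4 2 -5; -5 2 3; 3 -4 -1]) = -22
det = (+1)·(-3)·(-32) + (-1)·(4)·(-7) + (+1)·(-1)·(-22) = 146

146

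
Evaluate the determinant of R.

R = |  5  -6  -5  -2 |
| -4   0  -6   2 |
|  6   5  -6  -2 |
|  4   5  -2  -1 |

Expand along row 2 (it has 1 zero):
  − (-4) · M_21   where M_21 = det([-6 -5 -2; 5 -6 -2; 5 -2 -1]) = -27
  − (-6) · M_23   where M_23 = det([5 -6 -2; 6 5 -2; 4 5 -1]) = 17
  + (2) · M_24   where M_24 = det([5 -6 -5; 6 5 -6; 4 5 -2]) = 122
det = (-1)·(-4)·(-27) + (-1)·(-6)·(17) + (+1)·(2)·(122) = 238

238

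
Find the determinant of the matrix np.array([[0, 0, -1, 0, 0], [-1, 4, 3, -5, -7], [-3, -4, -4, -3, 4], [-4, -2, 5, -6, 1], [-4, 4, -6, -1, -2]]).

Expand along row 1 (it has 4 zeros):
  + (-1) · M_13   where M_13 = det([-1 4 -5 -7; -3 -4 -3 4; -4 -2 -6 1; -4 4 -1 -2]) = -82
det = (+1)·(-1)·(-82) = 82

82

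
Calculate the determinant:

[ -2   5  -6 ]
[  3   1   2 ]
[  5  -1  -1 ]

The determinant is 111.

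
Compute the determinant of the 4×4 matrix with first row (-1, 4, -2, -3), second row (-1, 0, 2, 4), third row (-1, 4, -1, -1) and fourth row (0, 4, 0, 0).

Expand along row 4 (it has 3 zeros):
  + (4) · M_42   where M_42 = det([-1 -2 -3; -1 2 4; -1 -1 -1]) = -1
det = (+1)·(4)·(-1) = -4

The determinant is -4.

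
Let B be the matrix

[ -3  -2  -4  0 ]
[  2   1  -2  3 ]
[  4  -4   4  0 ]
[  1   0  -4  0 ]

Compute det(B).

-312

Expand along column 4 (it has 3 zeros):
  + (3) · M_24   where M_24 = det([-3 -2 -4; 4 -4 4; 1 0 -4]) = -104
det = (+1)·(3)·(-104) = -312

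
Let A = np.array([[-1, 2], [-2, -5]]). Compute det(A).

|A| = 9

det(A) = (-1)·(-5) − 2·(-2) = 5 − (-4) = 9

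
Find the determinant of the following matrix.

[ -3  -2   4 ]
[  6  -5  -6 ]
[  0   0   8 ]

The determinant is 216.

Expand along row 3:
  + 8 · |-3 -2; 6 -5| = 8·(15 − (-12)) = 216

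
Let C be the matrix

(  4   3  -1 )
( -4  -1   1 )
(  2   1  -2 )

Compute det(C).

Expand along column 1:
  + 4 · |-1 1; 1 -2| = 4·(2 − 1) = 4
  − (-4) · |3 -1; 1 -2| = −(-4)·(-6 − (-1)) = -20
  + 2 · |3 -1; -1 1| = 2·(3 − 1) = 4
Sum: (4) + (-20) + (4) = -12

det(C) = -12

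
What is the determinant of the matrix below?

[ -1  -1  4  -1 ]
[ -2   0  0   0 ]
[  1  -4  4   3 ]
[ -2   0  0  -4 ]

Expand along row 2 (it has 3 zeros):
  − (-2) · M_21   where M_21 = det([-1 4 -1; -4 4 3; 0 0 -4]) = -48
det = (-1)·(-2)·(-48) = -96

-96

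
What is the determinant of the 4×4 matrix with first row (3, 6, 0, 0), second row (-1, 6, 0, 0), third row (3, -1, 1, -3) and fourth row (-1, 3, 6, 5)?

552

The matrix is block lower-triangular with a 2×2 block and a 2×2 block on the diagonal, so its determinant equals the product of the determinants of the diagonal blocks.
det of the 2×2 block = 24
det of the 2×2 block = 23
det = (24)·(23) = 552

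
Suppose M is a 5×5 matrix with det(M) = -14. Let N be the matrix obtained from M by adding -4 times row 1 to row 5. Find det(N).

|N| = -14

Adding a multiple of one row to another leaves the determinant unchanged.
det(N) = (1)·(-14) = -14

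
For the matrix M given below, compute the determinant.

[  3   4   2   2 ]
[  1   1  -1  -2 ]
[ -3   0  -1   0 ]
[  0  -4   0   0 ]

Expand along row 4 (it has 3 zeros):
  + (-4) · M_42   where M_42 = det([3 2 2; 1 -1 -2; -3 -1 0]) = -2
det = (+1)·(-4)·(-2) = 8

det(M) = 8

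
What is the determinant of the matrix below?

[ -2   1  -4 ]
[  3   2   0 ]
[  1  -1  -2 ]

Expand along row 2:
  − 3 · |1 -4; -1 -2| = −3·(-2 − 4) = 18
  + 2 · |-2 -4; 1 -2| = 2·(4 − (-4)) = 16
Sum: (18) + (16) = 34

The determinant is 34.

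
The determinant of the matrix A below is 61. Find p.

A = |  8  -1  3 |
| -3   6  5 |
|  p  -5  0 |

8

Expanding along the column containing p, det(A) is linear in p: det(A) = (-23)·p + (245).
Set (-23)·p + (245) = 61  ⇒  (-23)·p = -184  ⇒  p = 8.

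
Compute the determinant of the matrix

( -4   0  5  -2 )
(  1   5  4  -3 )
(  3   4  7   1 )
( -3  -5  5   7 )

-356

Expand along row 1 (it has 1 zero):
  + (-4) · M_11   where M_11 = det([5 4 -3; 4 7 1; -5 5 7]) = -77
  + (5) · M_13   where M_13 = det([1 5 -3; 3 4 1; -3 -5 7]) = -78
  − (-2) · M_14   where M_14 = det([1 5 4; 3 4 7; -3 -5 5]) = -137
det = (+1)·(-4)·(-77) + (+1)·(5)·(-78) + (-1)·(-2)·(-137) = -356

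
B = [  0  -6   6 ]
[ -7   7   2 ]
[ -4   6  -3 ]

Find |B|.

90

Expand along column 1:
  − (-7) · |-6 6; 6 -3| = −(-7)·(18 − 36) = -126
  + (-4) · |-6 6; 7 2| = (-4)·(-12 − 42) = 216
Sum: (-126) + (216) = 90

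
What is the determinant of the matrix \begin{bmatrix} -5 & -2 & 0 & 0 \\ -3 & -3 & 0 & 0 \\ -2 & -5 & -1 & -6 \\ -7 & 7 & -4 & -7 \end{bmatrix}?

-153

The matrix is block lower-triangular with a 2×2 block and a 2×2 block on the diagonal, so its determinant equals the product of the determinants of the diagonal blocks.
det of the 2×2 block = 9
det of the 2×2 block = -17
det = (9)·(-17) = -153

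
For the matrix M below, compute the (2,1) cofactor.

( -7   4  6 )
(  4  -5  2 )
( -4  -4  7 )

Delete row 2 and column 1; the remaining 2×2 submatrix is [4 6; -4 7].
Its determinant is 4·7 − 6·(-4) = 52.
The cofactor carries sign (−1)^(2+1) = −1, so C_{2,1} = −(52) = -52.

-52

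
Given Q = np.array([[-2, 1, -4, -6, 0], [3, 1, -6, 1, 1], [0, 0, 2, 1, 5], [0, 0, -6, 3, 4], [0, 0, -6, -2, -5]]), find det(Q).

-410

Q is block upper-triangular with a 2×2 block and a 3×3 block on the diagonal, so its determinant equals the product of the determinants of the diagonal blocks.
det of the 2×2 block = -5
det of the 3×3 block = 82
det = (-5)·(82) = -410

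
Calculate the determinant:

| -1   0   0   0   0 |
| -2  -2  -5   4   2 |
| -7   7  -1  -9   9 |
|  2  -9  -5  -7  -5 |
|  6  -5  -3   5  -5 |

Expand along row 1 (it has 4 zeros):
  + (-1) · M_11   where M_11 = det([-2 -5 4 2; 7 -1 -9 9; -9 -5 -7 -5; -5 -3 5 -5]) = 1440
det = (+1)·(-1)·(1440) = -1440

-1440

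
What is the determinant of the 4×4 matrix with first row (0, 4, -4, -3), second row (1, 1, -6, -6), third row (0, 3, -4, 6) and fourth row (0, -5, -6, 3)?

-366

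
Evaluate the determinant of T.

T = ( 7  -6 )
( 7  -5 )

|T| = 7

det(T) = 7·(-5) − (-6)·7 = -35 − (-42) = 7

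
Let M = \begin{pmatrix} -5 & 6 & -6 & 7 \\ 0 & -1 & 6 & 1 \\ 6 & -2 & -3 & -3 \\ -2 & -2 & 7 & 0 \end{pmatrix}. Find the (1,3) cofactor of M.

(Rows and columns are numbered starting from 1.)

Delete row 1 and column 3; the remaining 3×3 submatrix is [0 -1 1; 6 -2 -3; -2 -2 0].
Its determinant is -22.
The cofactor carries sign (−1)^(1+3) = +1, so C_{1,3} = +(-22) = -22.

-22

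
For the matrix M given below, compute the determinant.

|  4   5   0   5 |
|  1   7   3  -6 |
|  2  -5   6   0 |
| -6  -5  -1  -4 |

883

Expand along row 1 (it has 1 zero):
  + (4) · M_11   where M_11 = det([7 3 -6; -5 6 0; -5 -1 -4]) = -438
  − (5) · M_12   where M_12 = det([1 3 -6; 2 6 0; -6 -1 -4]) = -204
  − (5) · M_14   where M_14 = det([1 7 3; 2 -5 6; -6 -5 -1]) = -323
det = (+1)·(4)·(-438) + (-1)·(5)·(-204) + (-1)·(5)·(-323) = 883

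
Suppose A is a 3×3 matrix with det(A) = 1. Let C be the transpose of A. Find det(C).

det(Aᵀ) = det(A).
det(C) = (1)·(1) = 1

det(C) = 1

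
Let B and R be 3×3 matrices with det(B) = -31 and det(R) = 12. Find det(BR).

det(BR) = det(B)·det(R) = (-31)·(12) = -372

|BR| = -372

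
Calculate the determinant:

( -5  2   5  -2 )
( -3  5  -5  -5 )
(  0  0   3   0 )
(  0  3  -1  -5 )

114

Expand along row 3 (it has 3 zeros):
  + (3) · M_33   where M_33 = det([-5 2 -2; -3 5 -5; 0 3 -5]) = 38
det = (+1)·(3)·(38) = 114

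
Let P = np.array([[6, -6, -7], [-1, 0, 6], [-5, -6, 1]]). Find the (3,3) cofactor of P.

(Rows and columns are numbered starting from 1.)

-6

Delete row 3 and column 3; the remaining 2×2 submatrix is [6 -6; -1 0].
Its determinant is 6·0 − (-6)·(-1) = -6.
The cofactor carries sign (−1)^(3+3) = +1, so C_{3,3} = +(-6) = -6.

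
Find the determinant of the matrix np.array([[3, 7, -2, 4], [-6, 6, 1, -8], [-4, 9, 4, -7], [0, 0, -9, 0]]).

-900

Expand along row 4 (it has 3 zeros):
  − (-9) · M_43   where M_43 = det([3 7 4; -6 6 -8; -4 9 -7]) = -100
det = (-1)·(-9)·(-100) = -900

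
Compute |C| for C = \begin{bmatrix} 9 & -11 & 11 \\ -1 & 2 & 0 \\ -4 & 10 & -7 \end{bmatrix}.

det(C) = -71

Expand along column 3:
  + 11 · |-1 2; -4 10| = 11·(-10 − (-8)) = -22
  + (-7) · |9 -11; -1 2| = (-7)·(18 − 11) = -49
Sum: (-22) + (-49) = -71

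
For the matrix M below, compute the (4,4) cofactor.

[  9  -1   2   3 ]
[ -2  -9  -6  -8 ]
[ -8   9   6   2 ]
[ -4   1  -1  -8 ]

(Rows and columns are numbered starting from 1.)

-240

Delete row 4 and column 4; the remaining 3×3 submatrix is [9 -1 2; -2 -9 -6; -8 9 6].
Its determinant is -240.
The cofactor carries sign (−1)^(4+4) = +1, so C_{4,4} = +(-240) = -240.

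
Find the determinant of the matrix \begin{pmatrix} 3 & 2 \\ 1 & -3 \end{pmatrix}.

-11

det = 3·(-3) − 2·1 = -9 − 2 = -11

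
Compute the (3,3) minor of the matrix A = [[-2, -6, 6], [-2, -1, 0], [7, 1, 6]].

Delete row 3 and column 3; the remaining 2×2 submatrix is [-2 -6; -2 -1].
Its determinant is (-2)·(-1) − (-6)·(-2) = -10.

-10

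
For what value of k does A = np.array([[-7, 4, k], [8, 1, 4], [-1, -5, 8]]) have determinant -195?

-7

Expanding along the column containing k, det(A) is linear in k: det(A) = (-39)·k + (-468).
Set (-39)·k + (-468) = -195  ⇒  (-39)·k = 273  ⇒  k = -7.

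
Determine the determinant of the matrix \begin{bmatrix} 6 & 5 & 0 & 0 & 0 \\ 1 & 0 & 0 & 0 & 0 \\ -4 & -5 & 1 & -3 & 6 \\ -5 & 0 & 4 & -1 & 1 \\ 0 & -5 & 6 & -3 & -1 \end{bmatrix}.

The determinant is 310.

The matrix is block lower-triangular with a 2×2 block and a 3×3 block on the diagonal, so its determinant equals the product of the determinants of the diagonal blocks.
det of the 2×2 block = -5
det of the 3×3 block = -62
det = (-5)·(-62) = 310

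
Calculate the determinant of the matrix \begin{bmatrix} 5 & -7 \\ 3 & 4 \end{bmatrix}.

41

det = 5·4 − (-7)·3 = 20 − (-21) = 41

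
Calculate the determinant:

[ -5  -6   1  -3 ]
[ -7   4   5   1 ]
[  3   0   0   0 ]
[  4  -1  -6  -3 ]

Expand along row 3 (it has 3 zeros):
  + (3) · M_31   where M_31 = det([-6 1 -3; 4 5 1; -1 -6 -3]) = 122
det = (+1)·(3)·(122) = 366

366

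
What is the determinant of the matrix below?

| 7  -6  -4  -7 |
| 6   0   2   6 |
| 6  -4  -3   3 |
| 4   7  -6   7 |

Expand along row 2 (it has 1 zero):
  − (6) · M_21   where M_21 = det([-6 -4 -7; -4 -3 3; 7 -6 7]) = -493
  − (2) · M_23   where M_23 = det([7 -6 -7; 6 -4 3; 4 7 7]) = -569
  + (6) · M_24   where M_24 = det([7 -6 -4; 6 -4 -3; 4 7 -6]) = -61
det = (-1)·(6)·(-493) + (-1)·(2)·(-569) + (+1)·(6)·(-61) = 3730

The determinant is 3730.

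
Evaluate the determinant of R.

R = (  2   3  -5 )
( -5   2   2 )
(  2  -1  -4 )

|R| = -65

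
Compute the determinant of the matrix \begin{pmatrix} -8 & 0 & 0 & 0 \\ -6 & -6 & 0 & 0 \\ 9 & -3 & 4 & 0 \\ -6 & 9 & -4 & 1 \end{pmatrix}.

The matrix is lower triangular, so the determinant is the product of the diagonal entries:
det = (-8) · (-6) · (4) · (1) = 192

192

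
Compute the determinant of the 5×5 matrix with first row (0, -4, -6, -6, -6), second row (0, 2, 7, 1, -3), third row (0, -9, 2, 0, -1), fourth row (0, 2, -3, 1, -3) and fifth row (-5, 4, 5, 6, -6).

The determinant is -11200.

Expand along column 1 (it has 4 zeros):
  + (-5) · M_51   where M_51 = det([-4 -6 -6 -6; 2 7 1 -3; -9 2 0 -1; 2 -3 1 -3]) = 2240
det = (+1)·(-5)·(2240) = -11200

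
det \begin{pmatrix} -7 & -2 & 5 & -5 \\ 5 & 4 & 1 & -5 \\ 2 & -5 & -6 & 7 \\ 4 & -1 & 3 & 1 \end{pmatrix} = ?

-1398

Expand along row 1:
  + (-7) · M_11   where M_11 = det([4 1 -5; -5 -6 7; -1 3 1]) = -5
  − (-2) · M_12   where M_12 = det([5 1 -5; 2 -6 7; 4 3 1]) = -259
  + (5) · M_13   where M_13 = det([5 4 -5; 2 -5 7; 4 -1 1]) = 24
  − (-5) · M_14   where M_14 = det([5 4 1; 2 -5 -6; 4 -1 3]) = -207
det = (+1)·(-7)·(-5) + (-1)·(-2)·(-259) + (+1)·(5)·(24) + (-1)·(-5)·(-207) = -1398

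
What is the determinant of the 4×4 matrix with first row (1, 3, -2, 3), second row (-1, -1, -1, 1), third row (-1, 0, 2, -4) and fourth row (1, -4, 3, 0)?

22

Expand along row 3 (it has 1 zero):
  + (-1) · M_31   where M_31 = det([3 -2 3; -1 -1 1; -4 3 0]) = -22
  + (2) · M_33   where M_33 = det([1 3 3; -1 -1 1; 1 -4 0]) = 22
  − (-4) · M_34   where M_34 = det([1 3 -2; -1 -1 -1; 1 -4 3]) = -11
det = (+1)·(-1)·(-22) + (+1)·(2)·(22) + (-1)·(-4)·(-11) = 22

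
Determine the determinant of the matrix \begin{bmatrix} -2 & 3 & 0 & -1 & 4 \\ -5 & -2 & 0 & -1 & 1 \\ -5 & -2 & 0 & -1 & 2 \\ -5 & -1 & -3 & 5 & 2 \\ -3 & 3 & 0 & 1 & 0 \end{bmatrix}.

Expand along column 3 (it has 4 zeros):
  − (-3) · M_43   where M_43 = det([-2 3 -1 4; -5 -2 -1 1; -5 -2 -1 2; -3 3 1 0]) = -43
det = (-1)·(-3)·(-43) = -129

The determinant is -129.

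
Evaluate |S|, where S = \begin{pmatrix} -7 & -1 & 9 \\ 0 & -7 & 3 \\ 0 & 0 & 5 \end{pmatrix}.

S is upper triangular, so det(S) is the product of the diagonal entries:
det = (-7) · (-7) · (5) = 245

245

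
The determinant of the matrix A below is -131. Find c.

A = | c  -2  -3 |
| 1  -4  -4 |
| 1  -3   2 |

c = 7

Expanding along the row containing c, det(A) is linear in c: det(A) = (-20)·c + (9).
Set (-20)·c + (9) = -131  ⇒  (-20)·c = -140  ⇒  c = 7.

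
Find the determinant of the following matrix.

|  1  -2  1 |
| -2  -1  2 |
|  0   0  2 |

-10

Expand along row 3:
  + 2 · |1 -2; -2 -1| = 2·(-1 − 4) = -10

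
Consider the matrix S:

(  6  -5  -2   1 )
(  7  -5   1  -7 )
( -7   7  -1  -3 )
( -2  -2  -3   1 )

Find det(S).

|S| = 856

Expand along row 1:
  + (6) · M_11   where M_11 = det([-5 1 -7; 7 -1 -3; -2 -3 1]) = 210
  − (-5) · M_12   where M_12 = det([7 1 -7; -7 -1 -3; -2 -3 1]) = -190
  + (-2) · M_13   where M_13 = det([7 -5 -7; -7 7 -3; -2 -2 1]) = -254
  − (1) · M_14   where M_14 = det([7 -5 1; -7 7 -1; -2 -2 -3]) = -38
det = (+1)·(6)·(210) + (-1)·(-5)·(-190) + (+1)·(-2)·(-254) + (-1)·(1)·(-38) = 856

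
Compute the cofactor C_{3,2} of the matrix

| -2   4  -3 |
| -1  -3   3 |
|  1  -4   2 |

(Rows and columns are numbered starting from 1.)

Delete row 3 and column 2; the remaining 2×2 submatrix is [-2 -3; -1 3].
Its determinant is (-2)·3 − (-3)·(-1) = -9.
The cofactor carries sign (−1)^(3+2) = −1, so C_{3,2} = −(-9) = 9.

9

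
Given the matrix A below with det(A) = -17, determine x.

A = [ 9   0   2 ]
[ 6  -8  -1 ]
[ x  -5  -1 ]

x = 1

Expanding along the row containing x, det(A) is linear in x: det(A) = (16)·x + (-33).
Set (16)·x + (-33) = -17  ⇒  (16)·x = 16  ⇒  x = 1.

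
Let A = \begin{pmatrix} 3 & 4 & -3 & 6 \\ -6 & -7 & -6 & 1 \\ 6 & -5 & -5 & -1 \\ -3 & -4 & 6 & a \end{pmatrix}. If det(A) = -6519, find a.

5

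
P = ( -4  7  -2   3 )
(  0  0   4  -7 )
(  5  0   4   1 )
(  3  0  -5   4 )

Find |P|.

Expand along column 2 (it has 3 zeros):
  − (7) · M_12   where M_12 = det([0 4 -7; 5 4 1; 3 -5 4]) = 191
det = (-1)·(7)·(191) = -1337

The determinant is -1337.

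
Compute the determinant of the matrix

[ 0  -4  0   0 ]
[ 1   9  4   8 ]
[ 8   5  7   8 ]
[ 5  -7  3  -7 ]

Expand along row 1 (it has 3 zeros):
  − (-4) · M_12   where M_12 = det([1 4 8; 8 7 8; 5 3 -7]) = 223
det = (-1)·(-4)·(223) = 892

The determinant is 892.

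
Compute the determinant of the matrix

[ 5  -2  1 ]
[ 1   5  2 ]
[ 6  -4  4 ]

Expand along row 1:
  + 5 · |5 2; -4 4| = 5·(20 − (-8)) = 140
  − (-2) · |1 2; 6 4| = −(-2)·(4 − 12) = -16
  + 1 · |1 5; 6 -4| = 1·(-4 − 30) = -34
Sum: (140) + (-16) + (-34) = 90

90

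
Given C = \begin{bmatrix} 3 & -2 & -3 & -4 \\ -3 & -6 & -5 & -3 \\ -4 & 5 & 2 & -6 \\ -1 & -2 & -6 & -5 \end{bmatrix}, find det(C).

975

Expand along row 1:
  + (3) · M_11   where M_11 = det([-6 -5 -3; 5 2 -6; -2 -6 -5]) = 169
  − (-2) · M_12   where M_12 = det([-3 -5 -3; -4 2 -6; -1 -6 -5]) = 130
  + (-3) · M_13   where M_13 = det([-3 -6 -3; -4 5 -6; -1 -2 -5]) = 156
  − (-4) · M_14   where M_14 = det([-3 -6 -5; -4 5 2; -1 -2 -6]) = 169
det = (+1)·(3)·(169) + (-1)·(-2)·(130) + (+1)·(-3)·(156) + (-1)·(-4)·(169) = 975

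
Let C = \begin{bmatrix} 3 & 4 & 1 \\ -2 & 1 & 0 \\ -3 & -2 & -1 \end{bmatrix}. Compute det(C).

|C| = -4

Expand along column 3:
  + 1 · |-2 1; -3 -2| = 1·(4 − (-3)) = 7
  + (-1) · |3 4; -2 1| = (-1)·(3 − (-8)) = -11
Sum: (7) + (-11) = -4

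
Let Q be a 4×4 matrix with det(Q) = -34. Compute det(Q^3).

det(Q^3) = (det Q)^3 = (-34)^3 = -39304

-39304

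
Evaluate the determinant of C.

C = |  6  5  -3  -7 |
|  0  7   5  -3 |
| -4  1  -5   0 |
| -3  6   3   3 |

The determinant is -1872.

Expand along row 2 (it has 1 zero):
  + (7) · M_22   where M_22 = det([6 -3 -7; -4 -5 0; -3 3 3]) = 63
  − (5) · M_23   where M_23 = det([6 5 -7; -4 1 0; -3 6 3]) = 225
  + (-3) · M_24   where M_24 = det([6 5 -3; -4 1 -5; -3 6 3]) = 396
det = (+1)·(7)·(63) + (-1)·(5)·(225) + (+1)·(-3)·(396) = -1872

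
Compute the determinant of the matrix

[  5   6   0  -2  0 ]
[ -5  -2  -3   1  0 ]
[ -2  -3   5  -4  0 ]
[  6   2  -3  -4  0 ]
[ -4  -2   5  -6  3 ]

Expand along column 5 (it has 4 zeros):
  + (3) · M_55   where M_55 = det([5 6 0 -2; -5 -2 -3 1; -2 -3 5 -4; 6 2 -3 -4]) = -947
det = (+1)·(3)·(-947) = -2841

-2841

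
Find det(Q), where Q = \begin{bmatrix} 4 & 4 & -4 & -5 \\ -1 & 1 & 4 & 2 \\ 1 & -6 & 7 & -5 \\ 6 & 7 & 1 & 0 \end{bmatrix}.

Expand along row 4 (it has 1 zero):
  − (6) · M_41   where M_41 = det([4 -4 -5; 1 4 2; -6 7 -5]) = -263
  + (7) · M_42   where M_42 = det([4 -4 -5; -1 4 2; 1 7 -5]) = -69
  − (1) · M_43   where M_43 = det([4 4 -5; -1 1 2; 1 -6 -5]) = -9
det = (-1)·(6)·(-263) + (+1)·(7)·(-69) + (-1)·(1)·(-9) = 1104

The determinant is 1104.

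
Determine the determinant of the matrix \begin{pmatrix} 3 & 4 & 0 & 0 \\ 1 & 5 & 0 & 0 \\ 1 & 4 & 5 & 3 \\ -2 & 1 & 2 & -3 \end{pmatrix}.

-231

The matrix is block lower-triangular with a 2×2 block and a 2×2 block on the diagonal, so its determinant equals the product of the determinants of the diagonal blocks.
det of the 2×2 block = 11
det of the 2×2 block = -21
det = (11)·(-21) = -231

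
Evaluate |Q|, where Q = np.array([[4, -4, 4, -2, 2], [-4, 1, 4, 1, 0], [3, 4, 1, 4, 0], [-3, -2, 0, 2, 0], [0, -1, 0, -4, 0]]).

50

Expand along column 5 (it has 4 zeros):
  + (2) · M_15   where M_15 = det([-4 1 4 1; 3 4 1 4; -3 -2 0 2; 0 -1 0 -4]) = 25
det = (+1)·(2)·(25) = 50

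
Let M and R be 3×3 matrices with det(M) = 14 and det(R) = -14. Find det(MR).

|MR| = -196

det(MR) = det(M)·det(R) = (14)·(-14) = -196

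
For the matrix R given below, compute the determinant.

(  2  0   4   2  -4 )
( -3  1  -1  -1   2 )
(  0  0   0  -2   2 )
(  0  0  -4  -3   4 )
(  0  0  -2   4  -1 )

R is block upper-triangular with a 2×2 block and a 3×3 block on the diagonal, so its determinant equals the product of the determinants of the diagonal blocks.
det of the 2×2 block = 2
det of the 3×3 block = -20
det = (2)·(-20) = -40

|R| = -40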